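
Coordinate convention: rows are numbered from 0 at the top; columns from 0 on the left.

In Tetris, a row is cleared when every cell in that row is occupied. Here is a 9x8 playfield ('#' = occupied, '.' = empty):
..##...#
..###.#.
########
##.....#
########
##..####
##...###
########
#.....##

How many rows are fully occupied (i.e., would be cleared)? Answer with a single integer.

Answer: 3

Derivation:
Check each row:
  row 0: 5 empty cells -> not full
  row 1: 4 empty cells -> not full
  row 2: 0 empty cells -> FULL (clear)
  row 3: 5 empty cells -> not full
  row 4: 0 empty cells -> FULL (clear)
  row 5: 2 empty cells -> not full
  row 6: 3 empty cells -> not full
  row 7: 0 empty cells -> FULL (clear)
  row 8: 5 empty cells -> not full
Total rows cleared: 3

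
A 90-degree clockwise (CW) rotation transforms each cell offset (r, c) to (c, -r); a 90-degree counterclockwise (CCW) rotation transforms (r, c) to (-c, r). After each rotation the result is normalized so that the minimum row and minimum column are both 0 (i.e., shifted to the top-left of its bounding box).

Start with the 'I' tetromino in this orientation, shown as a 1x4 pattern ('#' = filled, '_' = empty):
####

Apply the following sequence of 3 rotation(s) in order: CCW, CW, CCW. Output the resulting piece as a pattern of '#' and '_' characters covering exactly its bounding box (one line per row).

Answer: #
#
#
#

Derivation:
Start:
####
After rotation 1 (CCW):
#
#
#
#
After rotation 2 (CW):
####
After rotation 3 (CCW):
#
#
#
#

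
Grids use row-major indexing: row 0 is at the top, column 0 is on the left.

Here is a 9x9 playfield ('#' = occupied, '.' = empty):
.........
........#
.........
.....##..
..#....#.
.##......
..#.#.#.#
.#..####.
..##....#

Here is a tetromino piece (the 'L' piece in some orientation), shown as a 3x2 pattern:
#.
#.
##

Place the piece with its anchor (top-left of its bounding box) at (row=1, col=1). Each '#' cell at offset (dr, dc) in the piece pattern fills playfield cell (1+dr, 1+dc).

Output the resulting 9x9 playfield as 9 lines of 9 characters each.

Fill (1+0,1+0) = (1,1)
Fill (1+1,1+0) = (2,1)
Fill (1+2,1+0) = (3,1)
Fill (1+2,1+1) = (3,2)

Answer: .........
.#......#
.#.......
.##..##..
..#....#.
.##......
..#.#.#.#
.#..####.
..##....#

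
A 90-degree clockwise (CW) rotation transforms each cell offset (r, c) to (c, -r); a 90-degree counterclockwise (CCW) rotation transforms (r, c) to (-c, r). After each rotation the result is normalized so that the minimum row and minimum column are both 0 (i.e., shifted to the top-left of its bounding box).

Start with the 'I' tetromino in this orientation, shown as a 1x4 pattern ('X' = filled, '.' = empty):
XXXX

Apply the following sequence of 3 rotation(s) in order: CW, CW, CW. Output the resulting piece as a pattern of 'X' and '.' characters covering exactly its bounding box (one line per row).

Answer: X
X
X
X

Derivation:
Start:
XXXX
After rotation 1 (CW):
X
X
X
X
After rotation 2 (CW):
XXXX
After rotation 3 (CW):
X
X
X
X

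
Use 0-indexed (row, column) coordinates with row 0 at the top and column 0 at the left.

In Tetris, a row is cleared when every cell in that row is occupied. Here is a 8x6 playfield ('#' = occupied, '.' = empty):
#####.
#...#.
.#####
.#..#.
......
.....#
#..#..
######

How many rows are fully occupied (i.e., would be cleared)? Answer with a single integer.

Check each row:
  row 0: 1 empty cell -> not full
  row 1: 4 empty cells -> not full
  row 2: 1 empty cell -> not full
  row 3: 4 empty cells -> not full
  row 4: 6 empty cells -> not full
  row 5: 5 empty cells -> not full
  row 6: 4 empty cells -> not full
  row 7: 0 empty cells -> FULL (clear)
Total rows cleared: 1

Answer: 1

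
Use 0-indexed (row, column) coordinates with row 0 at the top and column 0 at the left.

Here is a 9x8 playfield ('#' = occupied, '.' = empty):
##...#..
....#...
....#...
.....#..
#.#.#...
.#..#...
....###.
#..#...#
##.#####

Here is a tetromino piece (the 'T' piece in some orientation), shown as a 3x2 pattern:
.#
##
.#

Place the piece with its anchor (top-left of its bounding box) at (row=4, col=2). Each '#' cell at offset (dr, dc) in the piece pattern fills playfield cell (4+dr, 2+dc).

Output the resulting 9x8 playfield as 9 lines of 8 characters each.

Answer: ##...#..
....#...
....#...
.....#..
#.###...
.####...
...####.
#..#...#
##.#####

Derivation:
Fill (4+0,2+1) = (4,3)
Fill (4+1,2+0) = (5,2)
Fill (4+1,2+1) = (5,3)
Fill (4+2,2+1) = (6,3)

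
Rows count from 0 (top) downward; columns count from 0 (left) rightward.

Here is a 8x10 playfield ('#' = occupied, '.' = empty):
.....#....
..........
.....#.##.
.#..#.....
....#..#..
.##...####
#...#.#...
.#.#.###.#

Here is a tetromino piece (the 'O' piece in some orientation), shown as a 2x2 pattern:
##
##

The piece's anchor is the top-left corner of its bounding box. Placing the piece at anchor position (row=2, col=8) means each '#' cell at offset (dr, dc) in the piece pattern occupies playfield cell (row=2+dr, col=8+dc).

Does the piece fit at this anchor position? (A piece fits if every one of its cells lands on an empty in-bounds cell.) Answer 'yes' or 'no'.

Check each piece cell at anchor (2, 8):
  offset (0,0) -> (2,8): occupied ('#') -> FAIL
  offset (0,1) -> (2,9): empty -> OK
  offset (1,0) -> (3,8): empty -> OK
  offset (1,1) -> (3,9): empty -> OK
All cells valid: no

Answer: no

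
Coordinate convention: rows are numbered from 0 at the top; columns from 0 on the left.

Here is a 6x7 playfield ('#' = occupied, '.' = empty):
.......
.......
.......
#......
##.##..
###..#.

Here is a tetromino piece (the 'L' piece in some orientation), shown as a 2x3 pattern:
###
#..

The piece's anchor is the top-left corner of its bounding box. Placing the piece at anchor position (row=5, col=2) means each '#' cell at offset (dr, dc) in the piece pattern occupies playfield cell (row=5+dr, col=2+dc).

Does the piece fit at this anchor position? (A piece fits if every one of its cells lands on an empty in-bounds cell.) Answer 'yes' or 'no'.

Check each piece cell at anchor (5, 2):
  offset (0,0) -> (5,2): occupied ('#') -> FAIL
  offset (0,1) -> (5,3): empty -> OK
  offset (0,2) -> (5,4): empty -> OK
  offset (1,0) -> (6,2): out of bounds -> FAIL
All cells valid: no

Answer: no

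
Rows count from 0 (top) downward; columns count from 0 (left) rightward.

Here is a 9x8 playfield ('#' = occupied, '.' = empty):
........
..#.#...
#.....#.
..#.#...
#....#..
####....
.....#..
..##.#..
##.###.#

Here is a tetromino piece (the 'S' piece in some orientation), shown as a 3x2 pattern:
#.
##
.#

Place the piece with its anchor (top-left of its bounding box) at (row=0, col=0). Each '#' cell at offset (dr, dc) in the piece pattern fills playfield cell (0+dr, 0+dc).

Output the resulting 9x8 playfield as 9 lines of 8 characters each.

Fill (0+0,0+0) = (0,0)
Fill (0+1,0+0) = (1,0)
Fill (0+1,0+1) = (1,1)
Fill (0+2,0+1) = (2,1)

Answer: #.......
###.#...
##....#.
..#.#...
#....#..
####....
.....#..
..##.#..
##.###.#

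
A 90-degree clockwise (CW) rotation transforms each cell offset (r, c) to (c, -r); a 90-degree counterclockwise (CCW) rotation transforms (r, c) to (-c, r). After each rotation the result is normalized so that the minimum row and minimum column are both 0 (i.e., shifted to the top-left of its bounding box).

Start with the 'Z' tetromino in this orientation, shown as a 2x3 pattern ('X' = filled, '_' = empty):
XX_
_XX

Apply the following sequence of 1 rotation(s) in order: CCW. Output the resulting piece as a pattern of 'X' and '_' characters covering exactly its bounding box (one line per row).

Answer: _X
XX
X_

Derivation:
Start:
XX_
_XX
After rotation 1 (CCW):
_X
XX
X_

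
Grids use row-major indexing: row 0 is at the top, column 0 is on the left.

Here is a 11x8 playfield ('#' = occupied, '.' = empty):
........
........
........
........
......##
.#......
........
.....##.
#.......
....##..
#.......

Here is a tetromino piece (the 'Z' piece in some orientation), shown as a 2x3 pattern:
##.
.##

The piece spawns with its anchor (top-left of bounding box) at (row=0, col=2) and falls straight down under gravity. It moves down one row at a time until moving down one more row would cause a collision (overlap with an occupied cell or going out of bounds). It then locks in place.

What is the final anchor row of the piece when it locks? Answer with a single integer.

Answer: 7

Derivation:
Spawn at (row=0, col=2). Try each row:
  row 0: fits
  row 1: fits
  row 2: fits
  row 3: fits
  row 4: fits
  row 5: fits
  row 6: fits
  row 7: fits
  row 8: blocked -> lock at row 7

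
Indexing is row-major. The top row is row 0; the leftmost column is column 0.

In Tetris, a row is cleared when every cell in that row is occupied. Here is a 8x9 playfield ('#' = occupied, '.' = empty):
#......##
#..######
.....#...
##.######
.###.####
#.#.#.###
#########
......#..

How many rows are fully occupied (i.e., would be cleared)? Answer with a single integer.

Answer: 1

Derivation:
Check each row:
  row 0: 6 empty cells -> not full
  row 1: 2 empty cells -> not full
  row 2: 8 empty cells -> not full
  row 3: 1 empty cell -> not full
  row 4: 2 empty cells -> not full
  row 5: 3 empty cells -> not full
  row 6: 0 empty cells -> FULL (clear)
  row 7: 8 empty cells -> not full
Total rows cleared: 1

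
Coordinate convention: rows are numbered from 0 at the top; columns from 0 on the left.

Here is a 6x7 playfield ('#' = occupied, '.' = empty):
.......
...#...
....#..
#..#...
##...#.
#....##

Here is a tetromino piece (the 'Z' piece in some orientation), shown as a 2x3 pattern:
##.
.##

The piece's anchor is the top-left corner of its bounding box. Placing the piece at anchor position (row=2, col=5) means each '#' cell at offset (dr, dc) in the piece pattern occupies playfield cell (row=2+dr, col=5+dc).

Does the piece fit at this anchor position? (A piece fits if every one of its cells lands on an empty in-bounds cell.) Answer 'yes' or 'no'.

Check each piece cell at anchor (2, 5):
  offset (0,0) -> (2,5): empty -> OK
  offset (0,1) -> (2,6): empty -> OK
  offset (1,1) -> (3,6): empty -> OK
  offset (1,2) -> (3,7): out of bounds -> FAIL
All cells valid: no

Answer: no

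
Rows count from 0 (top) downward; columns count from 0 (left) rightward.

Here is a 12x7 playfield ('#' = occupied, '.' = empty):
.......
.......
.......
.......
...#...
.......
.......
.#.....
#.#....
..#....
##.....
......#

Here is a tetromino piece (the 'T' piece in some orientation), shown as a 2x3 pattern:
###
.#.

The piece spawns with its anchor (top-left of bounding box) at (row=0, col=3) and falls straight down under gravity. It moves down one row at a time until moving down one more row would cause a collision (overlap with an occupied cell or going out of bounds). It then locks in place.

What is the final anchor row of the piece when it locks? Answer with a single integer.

Spawn at (row=0, col=3). Try each row:
  row 0: fits
  row 1: fits
  row 2: fits
  row 3: fits
  row 4: blocked -> lock at row 3

Answer: 3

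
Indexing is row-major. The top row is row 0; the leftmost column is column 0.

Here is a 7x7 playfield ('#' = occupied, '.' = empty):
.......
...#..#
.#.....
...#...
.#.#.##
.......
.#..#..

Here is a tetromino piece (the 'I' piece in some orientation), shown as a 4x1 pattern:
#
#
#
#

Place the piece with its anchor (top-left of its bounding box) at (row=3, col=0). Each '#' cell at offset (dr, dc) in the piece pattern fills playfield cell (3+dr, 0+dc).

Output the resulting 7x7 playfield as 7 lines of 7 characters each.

Fill (3+0,0+0) = (3,0)
Fill (3+1,0+0) = (4,0)
Fill (3+2,0+0) = (5,0)
Fill (3+3,0+0) = (6,0)

Answer: .......
...#..#
.#.....
#..#...
##.#.##
#......
##..#..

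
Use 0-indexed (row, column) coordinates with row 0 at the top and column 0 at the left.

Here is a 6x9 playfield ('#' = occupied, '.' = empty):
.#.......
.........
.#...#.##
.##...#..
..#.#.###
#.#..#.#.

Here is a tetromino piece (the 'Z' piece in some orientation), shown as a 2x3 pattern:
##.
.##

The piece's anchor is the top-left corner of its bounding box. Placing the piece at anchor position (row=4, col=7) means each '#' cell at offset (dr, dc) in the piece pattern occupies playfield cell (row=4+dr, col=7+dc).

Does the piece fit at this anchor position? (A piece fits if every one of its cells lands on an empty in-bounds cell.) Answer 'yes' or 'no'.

Answer: no

Derivation:
Check each piece cell at anchor (4, 7):
  offset (0,0) -> (4,7): occupied ('#') -> FAIL
  offset (0,1) -> (4,8): occupied ('#') -> FAIL
  offset (1,1) -> (5,8): empty -> OK
  offset (1,2) -> (5,9): out of bounds -> FAIL
All cells valid: no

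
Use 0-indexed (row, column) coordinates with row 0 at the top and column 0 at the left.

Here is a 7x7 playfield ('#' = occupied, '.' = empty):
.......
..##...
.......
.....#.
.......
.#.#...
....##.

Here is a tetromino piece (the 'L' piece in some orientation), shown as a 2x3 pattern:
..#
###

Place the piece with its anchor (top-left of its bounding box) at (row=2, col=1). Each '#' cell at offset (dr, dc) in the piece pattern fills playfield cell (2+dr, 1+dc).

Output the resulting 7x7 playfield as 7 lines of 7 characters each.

Answer: .......
..##...
...#...
.###.#.
.......
.#.#...
....##.

Derivation:
Fill (2+0,1+2) = (2,3)
Fill (2+1,1+0) = (3,1)
Fill (2+1,1+1) = (3,2)
Fill (2+1,1+2) = (3,3)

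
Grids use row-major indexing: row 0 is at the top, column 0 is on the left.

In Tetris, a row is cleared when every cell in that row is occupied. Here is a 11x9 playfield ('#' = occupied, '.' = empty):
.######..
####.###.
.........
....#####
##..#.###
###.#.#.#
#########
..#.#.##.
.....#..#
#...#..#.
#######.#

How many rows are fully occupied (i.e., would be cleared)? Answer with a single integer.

Answer: 1

Derivation:
Check each row:
  row 0: 3 empty cells -> not full
  row 1: 2 empty cells -> not full
  row 2: 9 empty cells -> not full
  row 3: 4 empty cells -> not full
  row 4: 3 empty cells -> not full
  row 5: 3 empty cells -> not full
  row 6: 0 empty cells -> FULL (clear)
  row 7: 5 empty cells -> not full
  row 8: 7 empty cells -> not full
  row 9: 6 empty cells -> not full
  row 10: 1 empty cell -> not full
Total rows cleared: 1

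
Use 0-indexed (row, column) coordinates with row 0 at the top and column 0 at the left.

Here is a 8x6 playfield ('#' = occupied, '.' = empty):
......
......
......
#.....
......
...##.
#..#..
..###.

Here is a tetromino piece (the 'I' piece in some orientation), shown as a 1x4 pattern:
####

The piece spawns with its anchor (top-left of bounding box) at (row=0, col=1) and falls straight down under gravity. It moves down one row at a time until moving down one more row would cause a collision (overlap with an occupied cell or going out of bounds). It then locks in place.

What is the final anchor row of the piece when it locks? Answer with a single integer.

Answer: 4

Derivation:
Spawn at (row=0, col=1). Try each row:
  row 0: fits
  row 1: fits
  row 2: fits
  row 3: fits
  row 4: fits
  row 5: blocked -> lock at row 4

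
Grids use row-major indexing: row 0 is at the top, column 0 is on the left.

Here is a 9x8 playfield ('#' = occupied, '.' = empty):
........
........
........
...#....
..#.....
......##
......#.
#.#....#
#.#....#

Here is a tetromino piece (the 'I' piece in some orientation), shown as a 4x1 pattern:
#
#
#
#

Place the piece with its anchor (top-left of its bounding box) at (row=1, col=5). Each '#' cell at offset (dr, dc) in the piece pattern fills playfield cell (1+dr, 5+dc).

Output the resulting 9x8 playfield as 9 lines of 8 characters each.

Answer: ........
.....#..
.....#..
...#.#..
..#..#..
......##
......#.
#.#....#
#.#....#

Derivation:
Fill (1+0,5+0) = (1,5)
Fill (1+1,5+0) = (2,5)
Fill (1+2,5+0) = (3,5)
Fill (1+3,5+0) = (4,5)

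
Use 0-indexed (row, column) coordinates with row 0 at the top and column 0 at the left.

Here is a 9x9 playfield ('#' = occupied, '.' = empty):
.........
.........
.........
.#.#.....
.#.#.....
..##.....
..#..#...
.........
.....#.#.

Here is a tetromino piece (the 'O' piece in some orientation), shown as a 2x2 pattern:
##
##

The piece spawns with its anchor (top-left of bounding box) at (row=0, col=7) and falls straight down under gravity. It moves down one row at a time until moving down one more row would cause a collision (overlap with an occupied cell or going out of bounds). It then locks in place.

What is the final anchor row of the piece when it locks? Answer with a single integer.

Spawn at (row=0, col=7). Try each row:
  row 0: fits
  row 1: fits
  row 2: fits
  row 3: fits
  row 4: fits
  row 5: fits
  row 6: fits
  row 7: blocked -> lock at row 6

Answer: 6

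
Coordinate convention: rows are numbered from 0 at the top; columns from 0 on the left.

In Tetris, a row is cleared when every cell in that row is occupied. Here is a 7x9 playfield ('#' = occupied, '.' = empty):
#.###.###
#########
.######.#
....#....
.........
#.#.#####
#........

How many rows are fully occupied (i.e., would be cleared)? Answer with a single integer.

Answer: 1

Derivation:
Check each row:
  row 0: 2 empty cells -> not full
  row 1: 0 empty cells -> FULL (clear)
  row 2: 2 empty cells -> not full
  row 3: 8 empty cells -> not full
  row 4: 9 empty cells -> not full
  row 5: 2 empty cells -> not full
  row 6: 8 empty cells -> not full
Total rows cleared: 1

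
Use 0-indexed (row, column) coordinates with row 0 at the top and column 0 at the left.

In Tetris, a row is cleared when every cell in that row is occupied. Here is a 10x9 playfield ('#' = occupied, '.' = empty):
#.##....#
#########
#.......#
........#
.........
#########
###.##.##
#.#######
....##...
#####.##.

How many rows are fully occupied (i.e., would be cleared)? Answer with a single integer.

Check each row:
  row 0: 5 empty cells -> not full
  row 1: 0 empty cells -> FULL (clear)
  row 2: 7 empty cells -> not full
  row 3: 8 empty cells -> not full
  row 4: 9 empty cells -> not full
  row 5: 0 empty cells -> FULL (clear)
  row 6: 2 empty cells -> not full
  row 7: 1 empty cell -> not full
  row 8: 7 empty cells -> not full
  row 9: 2 empty cells -> not full
Total rows cleared: 2

Answer: 2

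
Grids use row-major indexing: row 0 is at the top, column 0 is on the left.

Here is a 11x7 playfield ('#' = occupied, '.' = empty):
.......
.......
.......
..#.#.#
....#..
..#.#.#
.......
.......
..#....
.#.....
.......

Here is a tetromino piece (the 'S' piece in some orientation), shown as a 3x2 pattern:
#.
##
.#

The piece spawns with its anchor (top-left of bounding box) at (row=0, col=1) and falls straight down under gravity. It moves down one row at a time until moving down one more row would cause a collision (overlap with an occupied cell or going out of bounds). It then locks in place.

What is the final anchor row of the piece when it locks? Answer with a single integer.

Answer: 0

Derivation:
Spawn at (row=0, col=1). Try each row:
  row 0: fits
  row 1: blocked -> lock at row 0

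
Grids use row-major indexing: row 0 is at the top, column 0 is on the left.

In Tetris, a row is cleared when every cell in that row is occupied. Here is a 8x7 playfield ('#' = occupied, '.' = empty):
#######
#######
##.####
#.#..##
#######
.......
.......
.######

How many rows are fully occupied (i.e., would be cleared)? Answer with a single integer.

Answer: 3

Derivation:
Check each row:
  row 0: 0 empty cells -> FULL (clear)
  row 1: 0 empty cells -> FULL (clear)
  row 2: 1 empty cell -> not full
  row 3: 3 empty cells -> not full
  row 4: 0 empty cells -> FULL (clear)
  row 5: 7 empty cells -> not full
  row 6: 7 empty cells -> not full
  row 7: 1 empty cell -> not full
Total rows cleared: 3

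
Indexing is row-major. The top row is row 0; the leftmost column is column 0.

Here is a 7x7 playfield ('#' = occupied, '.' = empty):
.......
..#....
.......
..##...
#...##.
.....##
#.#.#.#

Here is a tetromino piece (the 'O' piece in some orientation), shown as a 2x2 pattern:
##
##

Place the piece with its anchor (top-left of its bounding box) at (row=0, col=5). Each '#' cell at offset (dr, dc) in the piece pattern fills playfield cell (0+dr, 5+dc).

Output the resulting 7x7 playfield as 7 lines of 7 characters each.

Answer: .....##
..#..##
.......
..##...
#...##.
.....##
#.#.#.#

Derivation:
Fill (0+0,5+0) = (0,5)
Fill (0+0,5+1) = (0,6)
Fill (0+1,5+0) = (1,5)
Fill (0+1,5+1) = (1,6)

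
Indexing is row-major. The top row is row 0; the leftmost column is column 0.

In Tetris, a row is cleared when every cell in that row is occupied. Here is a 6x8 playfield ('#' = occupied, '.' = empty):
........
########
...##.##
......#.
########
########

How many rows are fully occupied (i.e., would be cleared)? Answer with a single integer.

Answer: 3

Derivation:
Check each row:
  row 0: 8 empty cells -> not full
  row 1: 0 empty cells -> FULL (clear)
  row 2: 4 empty cells -> not full
  row 3: 7 empty cells -> not full
  row 4: 0 empty cells -> FULL (clear)
  row 5: 0 empty cells -> FULL (clear)
Total rows cleared: 3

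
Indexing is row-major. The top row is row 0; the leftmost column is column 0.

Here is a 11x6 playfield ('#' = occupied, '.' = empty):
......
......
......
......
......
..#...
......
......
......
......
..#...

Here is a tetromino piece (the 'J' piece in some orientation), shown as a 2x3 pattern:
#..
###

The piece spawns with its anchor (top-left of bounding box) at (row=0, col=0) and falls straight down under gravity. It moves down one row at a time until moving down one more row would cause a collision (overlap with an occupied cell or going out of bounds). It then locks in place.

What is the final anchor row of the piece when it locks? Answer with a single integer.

Spawn at (row=0, col=0). Try each row:
  row 0: fits
  row 1: fits
  row 2: fits
  row 3: fits
  row 4: blocked -> lock at row 3

Answer: 3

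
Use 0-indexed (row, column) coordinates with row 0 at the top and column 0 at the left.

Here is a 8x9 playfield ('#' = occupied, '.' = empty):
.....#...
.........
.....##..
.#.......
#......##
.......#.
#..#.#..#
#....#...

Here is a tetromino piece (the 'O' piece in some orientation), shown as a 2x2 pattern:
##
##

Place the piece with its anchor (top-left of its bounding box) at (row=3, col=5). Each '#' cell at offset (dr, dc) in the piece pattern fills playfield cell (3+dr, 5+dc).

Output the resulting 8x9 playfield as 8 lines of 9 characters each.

Fill (3+0,5+0) = (3,5)
Fill (3+0,5+1) = (3,6)
Fill (3+1,5+0) = (4,5)
Fill (3+1,5+1) = (4,6)

Answer: .....#...
.........
.....##..
.#...##..
#....####
.......#.
#..#.#..#
#....#...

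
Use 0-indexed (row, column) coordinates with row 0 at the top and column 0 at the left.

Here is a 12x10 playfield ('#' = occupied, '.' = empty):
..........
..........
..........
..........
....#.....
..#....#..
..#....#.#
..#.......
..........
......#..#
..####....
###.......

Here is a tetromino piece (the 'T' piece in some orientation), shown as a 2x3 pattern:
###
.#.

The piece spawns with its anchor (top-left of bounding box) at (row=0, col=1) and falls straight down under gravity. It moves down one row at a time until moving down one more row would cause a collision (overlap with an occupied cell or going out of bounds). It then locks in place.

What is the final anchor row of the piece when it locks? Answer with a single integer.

Spawn at (row=0, col=1). Try each row:
  row 0: fits
  row 1: fits
  row 2: fits
  row 3: fits
  row 4: blocked -> lock at row 3

Answer: 3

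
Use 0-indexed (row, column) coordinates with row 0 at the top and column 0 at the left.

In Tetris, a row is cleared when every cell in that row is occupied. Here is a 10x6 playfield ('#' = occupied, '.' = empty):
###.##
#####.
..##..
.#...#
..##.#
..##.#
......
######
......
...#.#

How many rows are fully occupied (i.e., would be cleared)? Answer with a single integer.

Answer: 1

Derivation:
Check each row:
  row 0: 1 empty cell -> not full
  row 1: 1 empty cell -> not full
  row 2: 4 empty cells -> not full
  row 3: 4 empty cells -> not full
  row 4: 3 empty cells -> not full
  row 5: 3 empty cells -> not full
  row 6: 6 empty cells -> not full
  row 7: 0 empty cells -> FULL (clear)
  row 8: 6 empty cells -> not full
  row 9: 4 empty cells -> not full
Total rows cleared: 1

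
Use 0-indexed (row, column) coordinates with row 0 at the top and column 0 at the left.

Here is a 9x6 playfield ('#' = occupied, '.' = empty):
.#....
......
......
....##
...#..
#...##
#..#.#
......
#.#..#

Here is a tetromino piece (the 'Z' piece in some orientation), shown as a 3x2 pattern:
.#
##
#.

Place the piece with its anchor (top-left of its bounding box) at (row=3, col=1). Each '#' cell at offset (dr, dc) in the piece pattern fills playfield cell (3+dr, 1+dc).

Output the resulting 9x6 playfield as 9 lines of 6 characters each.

Answer: .#....
......
......
..#.##
.###..
##..##
#..#.#
......
#.#..#

Derivation:
Fill (3+0,1+1) = (3,2)
Fill (3+1,1+0) = (4,1)
Fill (3+1,1+1) = (4,2)
Fill (3+2,1+0) = (5,1)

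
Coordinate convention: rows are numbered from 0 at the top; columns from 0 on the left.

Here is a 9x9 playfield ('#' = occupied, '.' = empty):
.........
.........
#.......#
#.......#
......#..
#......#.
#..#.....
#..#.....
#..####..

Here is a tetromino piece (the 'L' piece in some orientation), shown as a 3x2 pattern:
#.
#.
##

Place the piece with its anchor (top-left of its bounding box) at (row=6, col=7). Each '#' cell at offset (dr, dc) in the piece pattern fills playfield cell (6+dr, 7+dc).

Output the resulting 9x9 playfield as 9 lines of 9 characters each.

Fill (6+0,7+0) = (6,7)
Fill (6+1,7+0) = (7,7)
Fill (6+2,7+0) = (8,7)
Fill (6+2,7+1) = (8,8)

Answer: .........
.........
#.......#
#.......#
......#..
#......#.
#..#...#.
#..#...#.
#..######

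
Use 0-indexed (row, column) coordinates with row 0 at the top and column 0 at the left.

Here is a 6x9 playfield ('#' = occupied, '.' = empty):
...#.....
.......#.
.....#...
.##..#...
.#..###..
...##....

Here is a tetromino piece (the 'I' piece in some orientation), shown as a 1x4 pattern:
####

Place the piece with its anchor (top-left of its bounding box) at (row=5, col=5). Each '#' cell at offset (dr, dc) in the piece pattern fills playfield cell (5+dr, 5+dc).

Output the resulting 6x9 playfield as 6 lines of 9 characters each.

Answer: ...#.....
.......#.
.....#...
.##..#...
.#..###..
...######

Derivation:
Fill (5+0,5+0) = (5,5)
Fill (5+0,5+1) = (5,6)
Fill (5+0,5+2) = (5,7)
Fill (5+0,5+3) = (5,8)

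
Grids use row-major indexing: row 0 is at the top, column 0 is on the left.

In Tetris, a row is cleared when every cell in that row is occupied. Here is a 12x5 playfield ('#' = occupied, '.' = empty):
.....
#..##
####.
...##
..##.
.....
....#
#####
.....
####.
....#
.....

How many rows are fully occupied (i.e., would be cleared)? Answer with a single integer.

Check each row:
  row 0: 5 empty cells -> not full
  row 1: 2 empty cells -> not full
  row 2: 1 empty cell -> not full
  row 3: 3 empty cells -> not full
  row 4: 3 empty cells -> not full
  row 5: 5 empty cells -> not full
  row 6: 4 empty cells -> not full
  row 7: 0 empty cells -> FULL (clear)
  row 8: 5 empty cells -> not full
  row 9: 1 empty cell -> not full
  row 10: 4 empty cells -> not full
  row 11: 5 empty cells -> not full
Total rows cleared: 1

Answer: 1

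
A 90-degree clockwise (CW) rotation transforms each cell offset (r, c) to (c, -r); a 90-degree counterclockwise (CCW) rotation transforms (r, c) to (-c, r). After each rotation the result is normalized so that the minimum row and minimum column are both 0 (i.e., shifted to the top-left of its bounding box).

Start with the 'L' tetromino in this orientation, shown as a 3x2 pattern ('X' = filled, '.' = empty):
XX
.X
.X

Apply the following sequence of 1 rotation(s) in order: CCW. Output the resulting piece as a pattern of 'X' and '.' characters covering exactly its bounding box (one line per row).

Answer: XXX
X..

Derivation:
Start:
XX
.X
.X
After rotation 1 (CCW):
XXX
X..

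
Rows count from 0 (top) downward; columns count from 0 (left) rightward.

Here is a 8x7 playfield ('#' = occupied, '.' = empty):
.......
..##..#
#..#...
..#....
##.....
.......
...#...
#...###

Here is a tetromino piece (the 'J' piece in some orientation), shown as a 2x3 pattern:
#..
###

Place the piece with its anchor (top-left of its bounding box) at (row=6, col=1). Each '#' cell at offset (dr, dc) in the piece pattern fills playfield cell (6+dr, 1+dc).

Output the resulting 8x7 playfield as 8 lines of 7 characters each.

Fill (6+0,1+0) = (6,1)
Fill (6+1,1+0) = (7,1)
Fill (6+1,1+1) = (7,2)
Fill (6+1,1+2) = (7,3)

Answer: .......
..##..#
#..#...
..#....
##.....
.......
.#.#...
#######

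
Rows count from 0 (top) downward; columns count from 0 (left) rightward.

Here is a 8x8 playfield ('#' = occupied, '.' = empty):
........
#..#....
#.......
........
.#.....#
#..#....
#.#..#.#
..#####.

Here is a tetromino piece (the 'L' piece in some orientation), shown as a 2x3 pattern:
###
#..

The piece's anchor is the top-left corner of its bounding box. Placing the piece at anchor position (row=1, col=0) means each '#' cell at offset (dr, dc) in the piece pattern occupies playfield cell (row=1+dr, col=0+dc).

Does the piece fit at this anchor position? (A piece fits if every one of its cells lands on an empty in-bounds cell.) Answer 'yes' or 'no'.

Answer: no

Derivation:
Check each piece cell at anchor (1, 0):
  offset (0,0) -> (1,0): occupied ('#') -> FAIL
  offset (0,1) -> (1,1): empty -> OK
  offset (0,2) -> (1,2): empty -> OK
  offset (1,0) -> (2,0): occupied ('#') -> FAIL
All cells valid: no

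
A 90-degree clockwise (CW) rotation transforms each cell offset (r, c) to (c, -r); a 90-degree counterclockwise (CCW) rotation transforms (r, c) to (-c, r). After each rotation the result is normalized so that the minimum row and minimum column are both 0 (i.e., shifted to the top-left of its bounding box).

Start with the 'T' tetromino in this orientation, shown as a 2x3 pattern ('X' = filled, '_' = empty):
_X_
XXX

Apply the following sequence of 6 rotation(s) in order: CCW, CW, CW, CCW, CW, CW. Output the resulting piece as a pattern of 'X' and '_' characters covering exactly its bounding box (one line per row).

Start:
_X_
XXX
After rotation 1 (CCW):
_X
XX
_X
After rotation 2 (CW):
_X_
XXX
After rotation 3 (CW):
X_
XX
X_
After rotation 4 (CCW):
_X_
XXX
After rotation 5 (CW):
X_
XX
X_
After rotation 6 (CW):
XXX
_X_

Answer: XXX
_X_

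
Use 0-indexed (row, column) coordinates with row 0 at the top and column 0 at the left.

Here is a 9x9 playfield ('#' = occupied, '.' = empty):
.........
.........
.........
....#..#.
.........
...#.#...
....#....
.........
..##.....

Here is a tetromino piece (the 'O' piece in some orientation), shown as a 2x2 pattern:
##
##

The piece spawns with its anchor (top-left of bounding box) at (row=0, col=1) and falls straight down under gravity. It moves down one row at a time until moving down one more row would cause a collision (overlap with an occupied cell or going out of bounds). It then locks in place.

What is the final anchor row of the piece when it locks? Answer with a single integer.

Answer: 6

Derivation:
Spawn at (row=0, col=1). Try each row:
  row 0: fits
  row 1: fits
  row 2: fits
  row 3: fits
  row 4: fits
  row 5: fits
  row 6: fits
  row 7: blocked -> lock at row 6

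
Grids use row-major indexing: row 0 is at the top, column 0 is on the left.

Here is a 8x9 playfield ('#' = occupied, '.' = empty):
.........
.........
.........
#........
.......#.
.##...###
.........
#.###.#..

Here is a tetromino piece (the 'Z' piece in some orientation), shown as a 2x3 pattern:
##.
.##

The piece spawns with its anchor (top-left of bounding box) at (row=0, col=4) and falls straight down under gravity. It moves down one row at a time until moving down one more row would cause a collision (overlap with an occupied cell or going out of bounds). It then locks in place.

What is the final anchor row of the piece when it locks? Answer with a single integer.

Spawn at (row=0, col=4). Try each row:
  row 0: fits
  row 1: fits
  row 2: fits
  row 3: fits
  row 4: blocked -> lock at row 3

Answer: 3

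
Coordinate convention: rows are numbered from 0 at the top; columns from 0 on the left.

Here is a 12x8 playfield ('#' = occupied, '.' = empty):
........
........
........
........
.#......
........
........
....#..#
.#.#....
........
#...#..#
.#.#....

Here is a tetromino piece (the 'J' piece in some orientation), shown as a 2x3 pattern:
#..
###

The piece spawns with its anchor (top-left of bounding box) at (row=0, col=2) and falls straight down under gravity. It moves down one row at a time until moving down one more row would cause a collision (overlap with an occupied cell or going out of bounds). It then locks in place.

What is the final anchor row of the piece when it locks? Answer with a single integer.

Answer: 5

Derivation:
Spawn at (row=0, col=2). Try each row:
  row 0: fits
  row 1: fits
  row 2: fits
  row 3: fits
  row 4: fits
  row 5: fits
  row 6: blocked -> lock at row 5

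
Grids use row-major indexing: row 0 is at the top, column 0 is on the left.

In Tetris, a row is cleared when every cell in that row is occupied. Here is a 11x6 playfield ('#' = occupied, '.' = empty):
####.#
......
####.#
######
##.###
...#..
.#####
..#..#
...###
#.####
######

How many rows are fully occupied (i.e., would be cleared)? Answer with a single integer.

Answer: 2

Derivation:
Check each row:
  row 0: 1 empty cell -> not full
  row 1: 6 empty cells -> not full
  row 2: 1 empty cell -> not full
  row 3: 0 empty cells -> FULL (clear)
  row 4: 1 empty cell -> not full
  row 5: 5 empty cells -> not full
  row 6: 1 empty cell -> not full
  row 7: 4 empty cells -> not full
  row 8: 3 empty cells -> not full
  row 9: 1 empty cell -> not full
  row 10: 0 empty cells -> FULL (clear)
Total rows cleared: 2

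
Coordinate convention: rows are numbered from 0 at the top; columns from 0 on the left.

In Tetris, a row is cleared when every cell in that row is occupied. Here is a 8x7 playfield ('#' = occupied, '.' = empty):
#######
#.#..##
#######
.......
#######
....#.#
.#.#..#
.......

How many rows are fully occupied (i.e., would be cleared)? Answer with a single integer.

Check each row:
  row 0: 0 empty cells -> FULL (clear)
  row 1: 3 empty cells -> not full
  row 2: 0 empty cells -> FULL (clear)
  row 3: 7 empty cells -> not full
  row 4: 0 empty cells -> FULL (clear)
  row 5: 5 empty cells -> not full
  row 6: 4 empty cells -> not full
  row 7: 7 empty cells -> not full
Total rows cleared: 3

Answer: 3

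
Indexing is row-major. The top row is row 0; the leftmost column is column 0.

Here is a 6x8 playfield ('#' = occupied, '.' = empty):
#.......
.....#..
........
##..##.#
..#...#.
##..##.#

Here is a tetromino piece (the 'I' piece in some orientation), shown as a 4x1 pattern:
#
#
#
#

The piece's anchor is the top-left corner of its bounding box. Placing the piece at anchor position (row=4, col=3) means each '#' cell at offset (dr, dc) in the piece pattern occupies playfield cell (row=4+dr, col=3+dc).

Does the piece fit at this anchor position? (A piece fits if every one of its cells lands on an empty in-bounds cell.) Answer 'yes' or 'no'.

Check each piece cell at anchor (4, 3):
  offset (0,0) -> (4,3): empty -> OK
  offset (1,0) -> (5,3): empty -> OK
  offset (2,0) -> (6,3): out of bounds -> FAIL
  offset (3,0) -> (7,3): out of bounds -> FAIL
All cells valid: no

Answer: no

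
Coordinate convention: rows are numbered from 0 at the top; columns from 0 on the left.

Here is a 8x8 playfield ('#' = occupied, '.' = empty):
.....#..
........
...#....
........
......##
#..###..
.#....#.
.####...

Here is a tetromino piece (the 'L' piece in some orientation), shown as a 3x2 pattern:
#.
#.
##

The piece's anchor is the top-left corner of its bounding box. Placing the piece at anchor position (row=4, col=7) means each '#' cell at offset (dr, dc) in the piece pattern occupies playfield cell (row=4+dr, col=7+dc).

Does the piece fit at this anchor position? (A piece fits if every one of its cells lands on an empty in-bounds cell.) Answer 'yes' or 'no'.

Check each piece cell at anchor (4, 7):
  offset (0,0) -> (4,7): occupied ('#') -> FAIL
  offset (1,0) -> (5,7): empty -> OK
  offset (2,0) -> (6,7): empty -> OK
  offset (2,1) -> (6,8): out of bounds -> FAIL
All cells valid: no

Answer: no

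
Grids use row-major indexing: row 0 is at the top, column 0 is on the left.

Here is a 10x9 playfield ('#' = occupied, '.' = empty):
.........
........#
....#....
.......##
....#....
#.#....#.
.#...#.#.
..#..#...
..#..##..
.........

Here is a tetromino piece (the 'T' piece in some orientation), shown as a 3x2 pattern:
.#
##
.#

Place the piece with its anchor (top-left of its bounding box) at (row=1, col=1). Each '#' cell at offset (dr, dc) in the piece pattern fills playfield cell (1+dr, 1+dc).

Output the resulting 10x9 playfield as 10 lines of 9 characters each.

Fill (1+0,1+1) = (1,2)
Fill (1+1,1+0) = (2,1)
Fill (1+1,1+1) = (2,2)
Fill (1+2,1+1) = (3,2)

Answer: .........
..#.....#
.##.#....
..#....##
....#....
#.#....#.
.#...#.#.
..#..#...
..#..##..
.........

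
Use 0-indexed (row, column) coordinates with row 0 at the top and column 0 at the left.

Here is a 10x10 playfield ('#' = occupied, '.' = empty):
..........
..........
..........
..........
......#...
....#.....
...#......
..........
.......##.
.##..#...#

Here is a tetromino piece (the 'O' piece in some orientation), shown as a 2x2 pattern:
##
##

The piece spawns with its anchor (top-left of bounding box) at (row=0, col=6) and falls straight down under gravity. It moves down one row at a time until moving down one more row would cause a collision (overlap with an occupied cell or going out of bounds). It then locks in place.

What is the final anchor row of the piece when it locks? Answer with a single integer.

Answer: 2

Derivation:
Spawn at (row=0, col=6). Try each row:
  row 0: fits
  row 1: fits
  row 2: fits
  row 3: blocked -> lock at row 2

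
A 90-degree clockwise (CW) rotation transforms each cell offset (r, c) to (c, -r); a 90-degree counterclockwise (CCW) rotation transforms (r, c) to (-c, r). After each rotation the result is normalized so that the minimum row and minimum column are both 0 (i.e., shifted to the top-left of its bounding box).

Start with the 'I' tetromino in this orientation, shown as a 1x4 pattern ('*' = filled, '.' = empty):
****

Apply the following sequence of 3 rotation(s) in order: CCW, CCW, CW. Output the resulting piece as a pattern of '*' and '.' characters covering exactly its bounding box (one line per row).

Start:
****
After rotation 1 (CCW):
*
*
*
*
After rotation 2 (CCW):
****
After rotation 3 (CW):
*
*
*
*

Answer: *
*
*
*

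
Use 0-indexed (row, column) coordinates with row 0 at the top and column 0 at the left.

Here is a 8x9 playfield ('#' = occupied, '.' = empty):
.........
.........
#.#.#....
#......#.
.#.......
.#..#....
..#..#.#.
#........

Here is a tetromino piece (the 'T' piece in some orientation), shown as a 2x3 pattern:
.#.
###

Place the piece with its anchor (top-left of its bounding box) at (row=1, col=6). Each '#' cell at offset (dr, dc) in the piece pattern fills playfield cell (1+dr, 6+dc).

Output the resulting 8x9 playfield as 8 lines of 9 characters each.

Fill (1+0,6+1) = (1,7)
Fill (1+1,6+0) = (2,6)
Fill (1+1,6+1) = (2,7)
Fill (1+1,6+2) = (2,8)

Answer: .........
.......#.
#.#.#.###
#......#.
.#.......
.#..#....
..#..#.#.
#........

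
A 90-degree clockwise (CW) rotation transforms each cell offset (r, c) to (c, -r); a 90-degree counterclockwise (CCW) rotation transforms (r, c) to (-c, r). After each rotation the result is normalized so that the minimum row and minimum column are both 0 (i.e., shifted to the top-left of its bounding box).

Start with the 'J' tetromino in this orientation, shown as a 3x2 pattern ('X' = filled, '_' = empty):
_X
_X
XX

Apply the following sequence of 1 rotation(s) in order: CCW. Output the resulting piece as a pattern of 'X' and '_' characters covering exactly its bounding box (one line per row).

Answer: XXX
__X

Derivation:
Start:
_X
_X
XX
After rotation 1 (CCW):
XXX
__X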